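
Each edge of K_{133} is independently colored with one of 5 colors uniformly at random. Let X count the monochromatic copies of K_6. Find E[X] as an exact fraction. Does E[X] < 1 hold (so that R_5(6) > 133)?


E[X] = C(133, 6) · 5^{1 − 15} = 6856577728 · 5^{−14} = 6856577728/6103515625.
As a reduced fraction: E[X] = 6856577728/6103515625 ≈ 1.1234.
Is E[X] < 1? NO.
Since E[X] ≥ 1, the first-moment bound is inconclusive at n = 133; it does NOT by itself certify R_5(6) > 133.

E[X] = 6856577728/6103515625 ≈ 1.1234; E[X] ≥ 1; first-moment method inconclusive here.


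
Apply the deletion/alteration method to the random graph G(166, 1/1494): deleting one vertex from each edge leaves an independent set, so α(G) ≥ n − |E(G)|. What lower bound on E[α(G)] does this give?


E[|E(G)|] = C(166, 2)·p = 13695 · (1/1494) = 55/6.
E[α(G)] ≥ n − E[|E(G)|] = 166 − 55/6 = 941/6.
Numerically: ≈ 156.833333.
(This is only a lower bound; the true E[α(G)] may be larger.)

E[α(G)] ≥ 941/6 ≈ 156.833333.


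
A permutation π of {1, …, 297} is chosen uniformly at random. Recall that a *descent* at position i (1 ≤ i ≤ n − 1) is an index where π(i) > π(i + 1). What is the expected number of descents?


Write X = Σ X_I over i = 1, …, 296, with X_I the indicator of one descent.
There are 296 indicators.
For each fixed i, the pair (π(i), π(i+1)) is a uniformly random ordered pair of distinct values from {1, …, 297}; by symmetry P[π(i) > π(i+1)] = 1/2.
By linearity: E[X] = 296 · (1/2) = (297 − 1) · (1/2) = 148 ≈ 148.00000.

E[X] = 148 = 148.00000.


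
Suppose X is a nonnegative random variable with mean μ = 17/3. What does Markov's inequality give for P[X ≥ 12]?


μ = E[X] = 17/3, a = 12.
Markov: P[X ≥ 12] ≤ μ/a = (17/3)/12 = 17/36.
Numerically: ≈ 0.472222.
(Since a = 12 > μ = 5.666667, the bound 17/36 is < 1 and informative.)

P[X ≥ 12] ≤ 17/36 ≈ 0.472222.


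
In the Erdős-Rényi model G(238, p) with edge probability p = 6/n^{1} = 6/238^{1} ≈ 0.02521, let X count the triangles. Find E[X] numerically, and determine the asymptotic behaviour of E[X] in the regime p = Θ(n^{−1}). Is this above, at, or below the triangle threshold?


Number of potential triangles: C(238, 3) = 2218636.
Each occurs with probability p³ ≈ (0.02521)³ ≈ 1.6022227e-05.
By linearity: E[X] = C(238, 3)·p³ ≈ 2218636 · 1.6022227e-05 ≈ 35.54749.
Here α = 1, so p = 6/n is exactly at the triangle threshold p ~ 1/n. Asymptotically E[X] → c³/6 = 6³/6 = 36 ≈ 36.00000, a bounded constant. In this regime the triangle count is asymptotically Poisson(c³/6).

E[X] ≈ 35.54749; in regime p = Θ(1/n^{1}) E[X] stays bounded (at the triangle threshold p ~ 1/n).


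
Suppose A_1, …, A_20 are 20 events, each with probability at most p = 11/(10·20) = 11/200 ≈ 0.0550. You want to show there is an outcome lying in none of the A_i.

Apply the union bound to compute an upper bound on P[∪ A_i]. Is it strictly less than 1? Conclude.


Union bound: P[∪_{i=1}^{20} A_i] ≤ Σ_i P[A_i] ≤ 20·p = 20·(11/200) = 11/10.
Numerically: 11/10 ≈ 1.1000.
Is 11/10 < 1? NO.
Since the bound 11/10 is ≥ 1, the union bound is uninformative here; it does NOT by itself certify existence.

20·p = 11/10 ≈ 1.1000; existence NOT certified by the union bound.


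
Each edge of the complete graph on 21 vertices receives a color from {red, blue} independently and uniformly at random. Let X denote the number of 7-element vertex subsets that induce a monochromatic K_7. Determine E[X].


Let X = Σ_S X_S over the C(21, 7) = 116280 subsets S of size 7, where X_S = 1 if the K_7 on S is monochromatic.
For a fixed S, the K_7 on S has C(7, 2) = 21 edges. P[all 21 edges red] = (1/2)^21, and likewise for blue, so P[monochromatic] = 2·(1/2)^21 = 2^{1 − 21} = 1/1048576.
By linearity of expectation: E[X] = C(21, 7) · 2^{1 − 21} = 116280 · 1/1048576 = 14535/131072.
Numerically: E[X] ≈ 0.11089.

E[X] = C(21,7)·2^(1−C(7,2)) = 14535/131072 ≈ 0.11089.


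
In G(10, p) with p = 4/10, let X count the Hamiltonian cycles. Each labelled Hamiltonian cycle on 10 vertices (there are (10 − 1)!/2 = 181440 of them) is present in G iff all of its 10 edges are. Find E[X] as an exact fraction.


K_10 has (10 − 1)!/2 = 181440 labelled Hamiltonian cycles.
For each such Hamiltonian cycle H, let X_H = 1 if all 10 edges of H are present in G. Then P[X_H = 1] = p^{10} = (2/5)^{10} = 1024/9765625.
By linearity of expectation: E[X] = Σ_H E[X_H] = 181440 · p^{10} = 181440 · 1024/9765625 = 37158912/1953125.
Numerically: E[X] ≈ 19.0254.

E[X] = 181440 · (2/5)^{10} = 37158912/1953125 ≈ 19.0254.


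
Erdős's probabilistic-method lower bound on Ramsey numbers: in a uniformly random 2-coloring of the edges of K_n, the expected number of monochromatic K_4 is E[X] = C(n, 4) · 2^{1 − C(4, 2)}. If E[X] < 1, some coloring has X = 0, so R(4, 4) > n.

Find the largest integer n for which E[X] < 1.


We need C(n, 4) · 2^{1 − 6} < 1, i.e. C(n, 4) < 2^{6 − 1} = 32.
Check values of n near the boundary:
  n = 4: C(4, 4) = 1; 1 < 32? YES
  n = 5: C(5, 4) = 5; 5 < 32? YES
  n = 6: C(6, 4) = 15; 15 < 32? YES
  n = 7: C(7, 4) = 35; 35 < 32? NO
  n = 8: C(8, 4) = 70; 70 < 32? NO
  n = 9: C(9, 4) = 126; 126 < 32? NO
The largest n with C(n, 4) < 32 is n = 6 (where E[X] = 15/32 ≈ 0.4688). Hence R(4, 4) > 6, i.e. R(4, 4) ≥ 7.

Largest n = 6; hence R(4, 4) > 6.


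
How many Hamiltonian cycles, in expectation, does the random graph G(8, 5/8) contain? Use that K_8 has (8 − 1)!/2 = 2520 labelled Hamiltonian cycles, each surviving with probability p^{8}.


K_8 has (8 − 1)!/2 = 2520 labelled Hamiltonian cycles.
For each such Hamiltonian cycle H, let X_H = 1 if all 8 edges of H are present in G. Then P[X_H = 1] = p^{8} = (5/8)^{8} = 390625/16777216.
By linearity: E[X] = Σ_H E[X_H] = 2520 · p^{8} = 2520 · 390625/16777216 = 123046875/2097152.
Numerically: E[X] ≈ 58.6733.

E[X] = 2520 · (5/8)^{8} = 123046875/2097152 ≈ 58.6733.


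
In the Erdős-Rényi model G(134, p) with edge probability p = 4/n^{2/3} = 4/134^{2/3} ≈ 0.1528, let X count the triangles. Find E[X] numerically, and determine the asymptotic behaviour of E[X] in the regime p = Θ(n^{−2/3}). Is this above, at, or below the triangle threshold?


Number of potential triangles: C(134, 3) = 392084.
Each occurs with probability p³ ≈ (0.1528)³ ≈ 3.564268e-03.
By linearity: E[X] = C(134, 3)·p³ ≈ 392084 · 3.564268e-03 ≈ 1397.4925.
Since α = 2/3 < 1, p = c/n^{2/3} ≫ 1/n is above the triangle threshold p ~ 1/n. Asymptotically E[X] ~ (c³/6)·n^{3(1−α)} = (4³/6)·n^{1} → ∞; triangles are abundant w.h.p.

E[X] ≈ 1397.4925; in regime p = Θ(1/n^{2/3}) E[X] diverges (above the triangle threshold p ~ 1/n).


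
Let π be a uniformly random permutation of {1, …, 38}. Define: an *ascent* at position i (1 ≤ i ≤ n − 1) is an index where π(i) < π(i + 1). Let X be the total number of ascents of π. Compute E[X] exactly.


Write X = Σ X_I over i = 1, …, 37, with X_I the indicator of one ascent.
There are 37 indicators.
For each fixed i, the pair (π(i), π(i+1)) is a uniformly random ordered pair of distinct values from {1, …, 38}; by symmetry P[π(i) < π(i+1)] = 1/2.
By linearity: E[X] = 37 · (1/2) = (38 − 1) · (1/2) = 37/2 ≈ 18.50000.

E[X] = 37/2 = 18.50000.


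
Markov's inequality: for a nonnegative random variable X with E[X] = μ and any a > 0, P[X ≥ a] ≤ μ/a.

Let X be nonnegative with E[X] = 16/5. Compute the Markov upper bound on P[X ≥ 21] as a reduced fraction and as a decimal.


μ = E[X] = 16/5, a = 21.
Markov: P[X ≥ 21] ≤ μ/a = (16/5)/21 = 16/105.
Numerically: ≈ 0.1524.
(Since a = 21 > μ = 3.2000, the bound 16/105 is < 1 and informative.)

P[X ≥ 21] ≤ 16/105 ≈ 0.1524.


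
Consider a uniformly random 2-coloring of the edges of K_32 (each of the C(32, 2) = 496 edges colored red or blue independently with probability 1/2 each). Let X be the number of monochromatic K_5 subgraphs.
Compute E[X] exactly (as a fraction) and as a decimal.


Let X = Σ_S X_S over the C(32, 5) = 201376 subsets S of size 5, where X_S = 1 if the K_5 on S is monochromatic.
For a fixed S, the K_5 on S has C(5, 2) = 10 edges. P[all 10 edges red] = (1/2)^10, and likewise for blue, so P[monochromatic] = 2·(1/2)^10 = 2^{1 − 10} = 1/512.
By linearity of expectation: E[X] = C(32, 5) · 2^{1 − 10} = 201376 · 1/512 = 6293/16.
Numerically: E[X] ≈ 393.31250.

E[X] = C(32,5)·2^(1−C(5,2)) = 6293/16 ≈ 393.31250.


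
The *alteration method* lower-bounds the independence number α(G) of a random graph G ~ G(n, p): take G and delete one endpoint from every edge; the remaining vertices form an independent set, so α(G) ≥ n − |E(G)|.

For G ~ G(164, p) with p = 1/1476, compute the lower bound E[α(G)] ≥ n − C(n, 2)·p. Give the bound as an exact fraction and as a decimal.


E[|E(G)|] = C(164, 2)·p = 13366 · (1/1476) = 163/18.
E[α(G)] ≥ n − E[|E(G)|] = 164 − 163/18 = 2789/18.
Numerically: ≈ 154.94444.
(This is only a lower bound; the true E[α(G)] may be larger.)

E[α(G)] ≥ 2789/18 ≈ 154.94444.


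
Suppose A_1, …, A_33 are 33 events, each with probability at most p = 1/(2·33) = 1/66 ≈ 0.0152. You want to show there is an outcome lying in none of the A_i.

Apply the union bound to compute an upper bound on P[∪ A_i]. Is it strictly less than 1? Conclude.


Union bound: P[∪_{i=1}^{33} A_i] ≤ Σ_i P[A_i] ≤ 33·p = 33·(1/66) = 1/2.
Numerically: 1/2 ≈ 0.5000.
Is 1/2 < 1? YES.
Since P[∪ A_i] ≤ 1/2 < 1, the complement has P[∩ A_i^c] ≥ 1 − 1/2 = 1/2 > 0, so some outcome avoids every A_i.

33·p = 1/2 ≈ 0.5000; existence CERTIFIED by the union bound.


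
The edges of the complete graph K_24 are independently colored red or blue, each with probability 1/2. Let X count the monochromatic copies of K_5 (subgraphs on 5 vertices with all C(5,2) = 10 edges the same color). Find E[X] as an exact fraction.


Let X = Σ_S X_S over the C(24, 5) = 42504 subsets S of size 5, where X_S = 1 if the K_5 on S is monochromatic.
For a fixed S, the K_5 on S has C(5, 2) = 10 edges. P[all 10 edges red] = (1/2)^10, and likewise for blue, so P[monochromatic] = 2·(1/2)^10 = 2^{1 − 10} = 1/512.
By linearity of expectation: E[X] = C(24, 5) · 2^{1 − 10} = 42504 · 1/512 = 5313/64.
Numerically: E[X] ≈ 83.015625.

E[X] = C(24,5)·2^(1−C(5,2)) = 5313/64 ≈ 83.015625.


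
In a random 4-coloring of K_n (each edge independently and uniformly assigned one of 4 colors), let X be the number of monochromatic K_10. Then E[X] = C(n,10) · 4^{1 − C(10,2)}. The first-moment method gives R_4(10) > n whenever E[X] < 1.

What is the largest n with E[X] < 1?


We need C(n, 10) · 4^{1 − 45} < 1, i.e. C(n, 10) < 4^{45 − 1} = 309485009821345068724781056.
Check values of n near the boundary:
  n = 2018: C(2018, 10) = 301820606687612220663963508; 301820606687612220663963508 < 309485009821345068724781056? YES
  n = 2019: C(2019, 10) = 303322949179835278009229628; 303322949179835278009229628 < 309485009821345068724781056? YES
  n = 2020: C(2020, 10) = 304832018578739931133653656; 304832018578739931133653656 < 309485009821345068724781056? YES
  n = 2021: C(2021, 10) = 306347841644770462864800616; 306347841644770462864800616 < 309485009821345068724781056? YES
  n = 2022: C(2022, 10) = 307870445231474093395937796; 307870445231474093395937796 < 309485009821345068724781056? YES
  n = 2023: C(2023, 10) = 309399856285778485315440716; 309399856285778485315440716 < 309485009821345068724781056? YES
  n = 2024: C(2024, 10) = 310936101848269937576192656; 310936101848269937576192656 < 309485009821345068724781056? NO
The largest n with C(n, 10) < 309485009821345068724781056 is n = 2023 (where E[X] = 77349964071444621328860179/77371252455336267181195264 ≈ 0.9997). Hence R_4(10) > 2023, i.e. R_4(10) ≥ 2024.

Largest n = 2023; hence R_4(10) > 2023.


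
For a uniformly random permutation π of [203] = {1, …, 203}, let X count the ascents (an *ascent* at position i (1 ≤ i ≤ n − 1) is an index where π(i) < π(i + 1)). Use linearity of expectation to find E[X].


Write X = Σ X_I over i = 1, …, 202, with X_I the indicator of one ascent.
There are 202 indicators.
For each fixed i, the pair (π(i), π(i+1)) is a uniformly random ordered pair of distinct values from {1, …, 203}; by symmetry P[π(i) < π(i+1)] = 1/2.
By linearity: E[X] = 202 · (1/2) = (203 − 1) · (1/2) = 101 ≈ 101.00000.

E[X] = 101 = 101.00000.


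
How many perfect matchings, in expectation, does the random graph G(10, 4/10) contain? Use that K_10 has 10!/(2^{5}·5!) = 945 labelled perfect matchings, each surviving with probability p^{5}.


K_10 has 10!/(2^{5}·5!) = 945 labelled perfect matchings.
For each such perfect matching H, let X_H = 1 if all 5 edges of H are present in G. Then P[X_H = 1] = p^{5} = (2/5)^{5} = 32/3125.
Summing the indicators: E[X] = Σ_H E[X_H] = 945 · p^{5} = 945 · 32/3125 = 6048/625.
Numerically: E[X] ≈ 9.6768.

E[X] = 945 · (2/5)^{5} = 6048/625 ≈ 9.6768.


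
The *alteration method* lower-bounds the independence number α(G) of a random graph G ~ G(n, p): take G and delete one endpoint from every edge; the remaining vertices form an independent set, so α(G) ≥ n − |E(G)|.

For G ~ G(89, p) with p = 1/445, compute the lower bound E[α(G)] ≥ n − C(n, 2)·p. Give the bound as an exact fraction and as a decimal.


E[|E(G)|] = C(89, 2)·p = 3916 · (1/445) = 44/5.
E[α(G)] ≥ n − E[|E(G)|] = 89 − 44/5 = 401/5.
Numerically: ≈ 80.2000.
(This is only a lower bound; the true E[α(G)] may be larger.)

E[α(G)] ≥ 401/5 ≈ 80.2000.


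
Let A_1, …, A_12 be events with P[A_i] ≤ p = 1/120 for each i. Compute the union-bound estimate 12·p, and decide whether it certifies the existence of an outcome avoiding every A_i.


Union bound: P[∪_{i=1}^{12} A_i] ≤ Σ_i P[A_i] ≤ 12·p = 12·(1/120) = 1/10.
Numerically: 1/10 ≈ 0.100000.
Is 1/10 < 1? YES.
Since P[∪ A_i] ≤ 1/10 < 1, the complement has P[∩ A_i^c] ≥ 1 − 1/10 = 9/10 > 0, so some outcome avoids every A_i.

12·p = 1/10 ≈ 0.100000; existence CERTIFIED by the union bound.


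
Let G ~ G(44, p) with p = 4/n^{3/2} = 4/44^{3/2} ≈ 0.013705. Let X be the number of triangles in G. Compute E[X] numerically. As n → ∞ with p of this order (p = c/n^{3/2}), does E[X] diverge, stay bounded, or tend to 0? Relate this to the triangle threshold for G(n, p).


Number of potential triangles: C(44, 3) = 13244.
Each occurs with probability p³ ≈ (0.013705)³ ≈ 2.5742038e-06.
By linearity: E[X] = C(44, 3)·p³ ≈ 13244 · 2.5742038e-06 ≈ 0.03409.
Since α = 3/2 > 1, p = c/n^{3/2} = o(1/n) is below the triangle threshold p ~ 1/n. Asymptotically E[X] ~ (c³/6)·n^{3(1−α)} = (4³/6)·n^{-1.5} → 0, so by Markov's inequality G has no triangles w.h.p.

E[X] ≈ 0.03409; in regime p = Θ(1/n^{3/2}) E[X] tends to 0 (below the triangle threshold p ~ 1/n).


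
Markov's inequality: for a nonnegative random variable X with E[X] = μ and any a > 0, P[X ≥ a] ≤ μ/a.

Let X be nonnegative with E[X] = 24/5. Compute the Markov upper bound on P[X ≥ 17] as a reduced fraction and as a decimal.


μ = E[X] = 24/5, a = 17.
Markov: P[X ≥ 17] ≤ μ/a = (24/5)/17 = 24/85.
Numerically: ≈ 0.282.
(Since a = 17 > μ = 4.800, the bound 24/85 is < 1 and informative.)

P[X ≥ 17] ≤ 24/85 ≈ 0.282.


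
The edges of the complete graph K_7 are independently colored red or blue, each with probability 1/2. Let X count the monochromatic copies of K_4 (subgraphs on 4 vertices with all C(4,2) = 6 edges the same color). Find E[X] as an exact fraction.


Let X = Σ_S X_S over the C(7, 4) = 35 subsets S of size 4, where X_S = 1 if the K_4 on S is monochromatic.
For a fixed S, the K_4 on S has C(4, 2) = 6 edges. P[all 6 edges red] = (1/2)^6, and likewise for blue, so P[monochromatic] = 2·(1/2)^6 = 2^{1 − 6} = 1/32.
By linearity: E[X] = C(7, 4) · 2^{1 − 6} = 35 · 1/32 = 35/32.
Numerically: E[X] ≈ 1.093750.

E[X] = C(7,4)·2^(1−C(4,2)) = 35/32 ≈ 1.093750.


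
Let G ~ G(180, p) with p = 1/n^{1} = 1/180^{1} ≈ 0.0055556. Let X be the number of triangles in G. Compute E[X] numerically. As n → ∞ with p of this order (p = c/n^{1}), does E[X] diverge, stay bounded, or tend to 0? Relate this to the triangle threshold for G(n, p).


Number of potential triangles: C(180, 3) = 955860.
Each occurs with probability p³ ≈ (0.0055556)³ ≈ 1.7146776e-07.
By linearity: E[X] = C(180, 3)·p³ ≈ 955860 · 1.7146776e-07 ≈ 0.16390.
Here α = 1, so p = 1/n is exactly at the triangle threshold p ~ 1/n. Asymptotically E[X] → c³/6 = 1³/6 = 1/6 ≈ 0.16667, a bounded constant. In this regime the triangle count is asymptotically Poisson(c³/6).

E[X] ≈ 0.16390; in regime p = Θ(1/n^{1}) E[X] stays bounded (at the triangle threshold p ~ 1/n).


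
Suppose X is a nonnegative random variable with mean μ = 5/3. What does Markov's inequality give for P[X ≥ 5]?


μ = E[X] = 5/3, a = 5.
Markov: P[X ≥ 5] ≤ μ/a = (5/3)/5 = 1/3.
Numerically: ≈ 0.333.
(Since a = 5 > μ = 1.667, the bound 1/3 is < 1 and informative.)

P[X ≥ 5] ≤ 1/3 ≈ 0.333.


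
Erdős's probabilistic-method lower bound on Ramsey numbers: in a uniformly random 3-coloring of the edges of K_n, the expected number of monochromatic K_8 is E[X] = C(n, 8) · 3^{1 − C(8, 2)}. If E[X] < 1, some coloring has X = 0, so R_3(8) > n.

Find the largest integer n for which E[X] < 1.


We need C(n, 8) · 3^{1 − 28} < 1, i.e. C(n, 8) < 3^{28 − 1} = 7625597484987.
Check values of n near the boundary:
  n = 150: C(150, 8) = 5257211409450; 5257211409450 < 7625597484987? YES
  n = 151: C(151, 8) = 5551321138650; 5551321138650 < 7625597484987? YES
  n = 152: C(152, 8) = 5859727868575; 5859727868575 < 7625597484987? YES
  n = 153: C(153, 8) = 6183023199255; 6183023199255 < 7625597484987? YES
  n = 154: C(154, 8) = 6521818990995; 6521818990995 < 7625597484987? YES
  n = 155: C(155, 8) = 6876747915675; 6876747915675 < 7625597484987? YES
  n = 156: C(156, 8) = 7248464019225; 7248464019225 < 7625597484987? YES
  n = 157: C(157, 8) = 7637643295425; 7637643295425 < 7625597484987? NO
  n = 158: C(158, 8) = 8044984271181; 8044984271181 < 7625597484987? NO
  n = 159: C(159, 8) = 8471208603429; 8471208603429 < 7625597484987? NO
The largest n with C(n, 8) < 7625597484987 is n = 156 (where E[X] = 805384891025/847288609443 ≈ 0.950544). Hence R_3(8) > 156, i.e. R_3(8) ≥ 157.

Largest n = 156; hence R_3(8) > 156.


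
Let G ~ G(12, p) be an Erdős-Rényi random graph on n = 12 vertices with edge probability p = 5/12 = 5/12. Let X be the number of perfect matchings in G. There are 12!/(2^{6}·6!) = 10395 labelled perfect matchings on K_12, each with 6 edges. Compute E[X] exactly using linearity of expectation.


K_12 has 12!/(2^{6}·6!) = 10395 labelled perfect matchings.
For each such perfect matching H, let X_H = 1 if all 6 edges of H are present in G. Then P[X_H = 1] = p^{6} = (5/12)^{6} = 15625/2985984.
Summing the indicators: E[X] = Σ_H E[X_H] = 10395 · p^{6} = 10395 · 15625/2985984 = 6015625/110592.
Numerically: E[X] ≈ 54.39.

E[X] = 10395 · (5/12)^{6} = 6015625/110592 ≈ 54.39.


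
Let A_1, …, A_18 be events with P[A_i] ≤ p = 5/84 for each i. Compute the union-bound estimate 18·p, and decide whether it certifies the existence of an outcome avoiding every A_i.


Union bound: P[∪_{i=1}^{18} A_i] ≤ Σ_i P[A_i] ≤ 18·p = 18·(5/84) = 15/14.
Numerically: 15/14 ≈ 1.0714286.
Is 15/14 < 1? NO.
Since the bound 15/14 is ≥ 1, the union bound is uninformative here; it does NOT by itself certify existence.

18·p = 15/14 ≈ 1.0714286; existence NOT certified by the union bound.


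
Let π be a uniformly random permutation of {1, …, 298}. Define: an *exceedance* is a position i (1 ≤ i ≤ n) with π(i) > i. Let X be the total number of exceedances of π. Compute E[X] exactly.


Write X = Σ_{i=1}^{298} X_i, where X_i = 1_{π(i) > i}.
For each fixed i, π(i) is uniform over {1, …, 298} (marginal of a uniform permutation), so P[π(i) > i] = (n − i)/n. Summing: Σ_{i=1}^{298} (n − i)/n = (0 + 1 + … + 297)/298 = 298(298 − 1)/(2·298) = (298 − 1)/2.
Hence E[X] = Σ_{i=1}^{298} (298 − i)/298 = 297/2 ≈ 148.500000.

E[X] = 297/2 = 148.500000.


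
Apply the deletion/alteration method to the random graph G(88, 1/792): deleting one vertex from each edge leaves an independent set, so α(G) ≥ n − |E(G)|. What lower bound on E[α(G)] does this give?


E[|E(G)|] = C(88, 2)·p = 3828 · (1/792) = 29/6.
E[α(G)] ≥ n − E[|E(G)|] = 88 − 29/6 = 499/6.
Numerically: ≈ 83.167.
(This is only a lower bound; the true E[α(G)] may be larger.)

E[α(G)] ≥ 499/6 ≈ 83.167.


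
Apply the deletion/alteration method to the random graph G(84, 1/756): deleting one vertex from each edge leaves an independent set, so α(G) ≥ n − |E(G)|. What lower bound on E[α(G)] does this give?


E[|E(G)|] = C(84, 2)·p = 3486 · (1/756) = 83/18.
E[α(G)] ≥ n − E[|E(G)|] = 84 − 83/18 = 1429/18.
Numerically: ≈ 79.389.
(This is only a lower bound; the true E[α(G)] may be larger.)

E[α(G)] ≥ 1429/18 ≈ 79.389.


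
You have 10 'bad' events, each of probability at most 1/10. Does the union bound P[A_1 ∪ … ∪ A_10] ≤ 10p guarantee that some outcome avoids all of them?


Union bound: P[∪_{i=1}^{10} A_i] ≤ Σ_i P[A_i] ≤ 10·p = 10·(1/10) = 1.
Numerically: 1 ≈ 1.0000000.
Is 1 < 1? NO.
Since the bound 1 is ≥ 1, the union bound is uninformative here; it does NOT by itself certify existence.

10·p = 1 ≈ 1.0000000; existence NOT certified by the union bound.


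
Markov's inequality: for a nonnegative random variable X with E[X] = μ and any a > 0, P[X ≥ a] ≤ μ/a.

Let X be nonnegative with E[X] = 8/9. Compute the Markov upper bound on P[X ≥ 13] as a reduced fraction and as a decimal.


μ = E[X] = 8/9, a = 13.
Markov: P[X ≥ 13] ≤ μ/a = (8/9)/13 = 8/117.
Numerically: ≈ 0.068.
(Since a = 13 > μ = 0.889, the bound 8/117 is < 1 and informative.)

P[X ≥ 13] ≤ 8/117 ≈ 0.068.


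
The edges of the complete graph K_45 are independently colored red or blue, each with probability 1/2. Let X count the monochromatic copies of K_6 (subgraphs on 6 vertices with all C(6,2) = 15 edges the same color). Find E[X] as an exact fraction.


Let X = Σ_S X_S over the C(45, 6) = 8145060 subsets S of size 6, where X_S = 1 if the K_6 on S is monochromatic.
For a fixed S, the K_6 on S has C(6, 2) = 15 edges. P[all 15 edges red] = (1/2)^15, and likewise for blue, so P[monochromatic] = 2·(1/2)^15 = 2^{1 − 15} = 1/16384.
By linearity of expectation: E[X] = C(45, 6) · 2^{1 − 15} = 8145060 · 1/16384 = 2036265/4096.
Numerically: E[X] ≈ 497.13501.

E[X] = C(45,6)·2^(1−C(6,2)) = 2036265/4096 ≈ 497.13501.


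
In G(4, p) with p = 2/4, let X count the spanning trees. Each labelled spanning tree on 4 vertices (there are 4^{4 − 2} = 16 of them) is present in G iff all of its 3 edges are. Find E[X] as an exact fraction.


K_4 has 4^{4 − 2} = 16 labelled spanning trees.
For each such spanning tree H, let X_H = 1 if all 3 edges of H are present in G. Then P[X_H = 1] = p^{3} = (1/2)^{3} = 1/8.
By linearity: E[X] = Σ_H E[X_H] = 16 · p^{3} = 16 · 1/8 = 2.
Numerically: E[X] ≈ 2.

E[X] = 16 · (1/2)^{3} = 2 ≈ 2.


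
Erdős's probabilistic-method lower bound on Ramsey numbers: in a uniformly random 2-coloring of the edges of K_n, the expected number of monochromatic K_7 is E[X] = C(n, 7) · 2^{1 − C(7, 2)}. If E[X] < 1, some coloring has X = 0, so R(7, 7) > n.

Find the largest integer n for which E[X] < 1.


We need C(n, 7) · 2^{1 − 21} < 1, i.e. C(n, 7) < 2^{21 − 1} = 1048576.
Check values of n near the boundary:
  n = 25: C(25, 7) = 480700; 480700 < 1048576? YES
  n = 26: C(26, 7) = 657800; 657800 < 1048576? YES
  n = 27: C(27, 7) = 888030; 888030 < 1048576? YES
  n = 28: C(28, 7) = 1184040; 1184040 < 1048576? NO
The largest n with C(n, 7) < 1048576 is n = 27 (where E[X] = 444015/524288 ≈ 0.846891). Hence R(7, 7) > 27, i.e. R(7, 7) ≥ 28.

Largest n = 27; hence R(7, 7) > 27.


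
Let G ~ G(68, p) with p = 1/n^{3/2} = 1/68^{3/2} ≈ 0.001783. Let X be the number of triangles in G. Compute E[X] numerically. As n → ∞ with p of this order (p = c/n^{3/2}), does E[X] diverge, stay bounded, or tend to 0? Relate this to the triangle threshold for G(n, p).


Number of potential triangles: C(68, 3) = 50116.
Each occurs with probability p³ ≈ (0.001783)³ ≈ 5.671656e-09.
By linearity: E[X] = C(68, 3)·p³ ≈ 50116 · 5.671656e-09 ≈ 0.0003.
Since α = 3/2 > 1, p = c/n^{3/2} = o(1/n) is below the triangle threshold p ~ 1/n. Asymptotically E[X] ~ (c³/6)·n^{3(1−α)} = (1³/6)·n^{-1.5} → 0, so by Markov's inequality G has no triangles w.h.p.

E[X] ≈ 0.0003; in regime p = Θ(1/n^{3/2}) E[X] tends to 0 (below the triangle threshold p ~ 1/n).


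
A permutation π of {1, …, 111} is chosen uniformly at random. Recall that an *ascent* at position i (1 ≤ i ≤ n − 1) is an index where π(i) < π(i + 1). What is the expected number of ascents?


Write X = Σ X_I over i = 1, …, 110, with X_I the indicator of one ascent.
There are 110 indicators.
For each fixed i, the pair (π(i), π(i+1)) is a uniformly random ordered pair of distinct values from {1, …, 111}; by symmetry P[π(i) < π(i+1)] = 1/2.
By linearity: E[X] = 110 · (1/2) = (111 − 1) · (1/2) = 55 ≈ 55.000.

E[X] = 55 = 55.000.


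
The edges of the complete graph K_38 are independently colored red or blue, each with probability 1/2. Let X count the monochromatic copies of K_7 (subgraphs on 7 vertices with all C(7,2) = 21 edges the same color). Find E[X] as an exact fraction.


Let X = Σ_S X_S over the C(38, 7) = 12620256 subsets S of size 7, where X_S = 1 if the K_7 on S is monochromatic.
For a fixed S, the K_7 on S has C(7, 2) = 21 edges. P[all 21 edges red] = (1/2)^21, and likewise for blue, so P[monochromatic] = 2·(1/2)^21 = 2^{1 − 21} = 1/1048576.
By linearity: E[X] = C(38, 7) · 2^{1 − 21} = 12620256 · 1/1048576 = 394383/32768.
Numerically: E[X] ≈ 12.035614.

E[X] = C(38,7)·2^(1−C(7,2)) = 394383/32768 ≈ 12.035614.


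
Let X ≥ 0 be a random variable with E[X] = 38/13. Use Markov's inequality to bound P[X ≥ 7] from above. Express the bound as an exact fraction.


μ = E[X] = 38/13, a = 7.
Markov: P[X ≥ 7] ≤ μ/a = (38/13)/7 = 38/91.
Numerically: ≈ 0.41758.
(Since a = 7 > μ = 2.92308, the bound 38/91 is < 1 and informative.)

P[X ≥ 7] ≤ 38/91 ≈ 0.41758.


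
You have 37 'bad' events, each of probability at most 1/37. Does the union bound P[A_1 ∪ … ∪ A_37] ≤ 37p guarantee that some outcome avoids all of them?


Union bound: P[∪_{i=1}^{37} A_i] ≤ Σ_i P[A_i] ≤ 37·p = 37·(1/37) = 1.
Numerically: 1 ≈ 1.000000.
Is 1 < 1? NO.
Since the bound 1 is ≥ 1, the union bound is uninformative here; it does NOT by itself certify existence.

37·p = 1 ≈ 1.000000; existence NOT certified by the union bound.


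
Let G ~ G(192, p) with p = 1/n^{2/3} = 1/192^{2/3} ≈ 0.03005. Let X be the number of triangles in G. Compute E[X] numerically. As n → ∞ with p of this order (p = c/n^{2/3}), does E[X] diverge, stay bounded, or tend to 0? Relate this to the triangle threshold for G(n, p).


Number of potential triangles: C(192, 3) = 1161280.
Each occurs with probability p³ ≈ (0.03005)³ ≈ 2.712674e-05.
By linearity: E[X] = C(192, 3)·p³ ≈ 1161280 · 2.712674e-05 ≈ 31.5017.
Since α = 2/3 < 1, p = c/n^{2/3} ≫ 1/n is above the triangle threshold p ~ 1/n. Asymptotically E[X] ~ (c³/6)·n^{3(1−α)} = (1³/6)·n^{1} → ∞; triangles are abundant w.h.p.

E[X] ≈ 31.5017; in regime p = Θ(1/n^{2/3}) E[X] diverges (above the triangle threshold p ~ 1/n).


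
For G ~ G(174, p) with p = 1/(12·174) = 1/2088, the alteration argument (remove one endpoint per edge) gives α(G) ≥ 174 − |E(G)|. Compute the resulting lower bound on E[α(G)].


E[|E(G)|] = C(174, 2)·p = 15051 · (1/2088) = 173/24.
E[α(G)] ≥ n − E[|E(G)|] = 174 − 173/24 = 4003/24.
Numerically: ≈ 166.7917.
(This is only a lower bound; the true E[α(G)] may be larger.)

E[α(G)] ≥ 4003/24 ≈ 166.7917.


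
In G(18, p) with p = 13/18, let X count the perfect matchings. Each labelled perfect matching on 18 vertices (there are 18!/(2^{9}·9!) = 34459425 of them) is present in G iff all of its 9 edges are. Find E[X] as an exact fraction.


K_18 has 18!/(2^{9}·9!) = 34459425 labelled perfect matchings.
For each such perfect matching H, let X_H = 1 if all 9 edges of H are present in G. Then P[X_H = 1] = p^{9} = (13/18)^{9} = 10604499373/198359290368.
Summing the indicators: E[X] = Σ_H E[X_H] = 34459425 · p^{9} = 34459425 · 10604499373/198359290368 = 4511419145758525/2448880128.
Numerically: E[X] ≈ 1.84224e+06.

E[X] = 34459425 · (13/18)^{9} = 4511419145758525/2448880128 ≈ 1.84224e+06.


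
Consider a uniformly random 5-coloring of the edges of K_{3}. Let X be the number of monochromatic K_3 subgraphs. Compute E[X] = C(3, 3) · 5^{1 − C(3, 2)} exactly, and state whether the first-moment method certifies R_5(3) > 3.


E[X] = C(3, 3) · 5^{1 − 3} = 1 · 5^{−2} = 1/25.
As a reduced fraction: E[X] = 1/25 ≈ 0.0400.
Is E[X] < 1? YES.
Since E[X] < 1, there exists a 5-coloring of K_{3} with no monochromatic K_3; hence R_5(3) > 3.

E[X] = 1/25 ≈ 0.0400; E[X] < 1, so R_5(3) > 3.


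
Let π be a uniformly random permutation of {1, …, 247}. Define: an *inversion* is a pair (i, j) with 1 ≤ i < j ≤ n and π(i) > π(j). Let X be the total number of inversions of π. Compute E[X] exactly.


Write X = Σ X_I over the C(247, 2) = 30381 pairs i < j, with X_I the indicator of one inversion.
There are 30381 indicators.
For each fixed pair i < j, the values π(i) and π(j) are two distinct elements of {1, …, 247} in uniformly random order; by symmetry P[π(i) > π(j)] = 1/2.
By linearity: E[X] = 30381 · (1/2) = C(247, 2) · (1/2) = 30381/2 = 30381/2 ≈ 15190.50000.

E[X] = 30381/2 = 15190.50000.


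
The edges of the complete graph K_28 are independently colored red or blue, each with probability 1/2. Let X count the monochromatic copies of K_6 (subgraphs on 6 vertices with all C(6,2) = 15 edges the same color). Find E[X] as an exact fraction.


Let X = Σ_S X_S over the C(28, 6) = 376740 subsets S of size 6, where X_S = 1 if the K_6 on S is monochromatic.
For a fixed S, the K_6 on S has C(6, 2) = 15 edges. P[all 15 edges red] = (1/2)^15, and likewise for blue, so P[monochromatic] = 2·(1/2)^15 = 2^{1 − 15} = 1/16384.
Summing: E[X] = C(28, 6) · 2^{1 − 15} = 376740 · 1/16384 = 94185/4096.
Numerically: E[X] ≈ 22.994.

E[X] = C(28,6)·2^(1−C(6,2)) = 94185/4096 ≈ 22.994.


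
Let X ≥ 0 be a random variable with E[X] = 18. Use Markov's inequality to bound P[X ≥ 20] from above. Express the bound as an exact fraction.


μ = E[X] = 18, a = 20.
Markov: P[X ≥ 20] ≤ μ/a = (18)/20 = 9/10.
Numerically: ≈ 0.900.
(Since a = 20 > μ = 18.000, the bound 9/10 is < 1 and informative.)

P[X ≥ 20] ≤ 9/10 ≈ 0.900.


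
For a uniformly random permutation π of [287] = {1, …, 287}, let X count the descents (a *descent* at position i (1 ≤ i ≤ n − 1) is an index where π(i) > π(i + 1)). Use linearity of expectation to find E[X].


Write X = Σ X_I over i = 1, …, 286, with X_I the indicator of one descent.
There are 286 indicators.
For each fixed i, the pair (π(i), π(i+1)) is a uniformly random ordered pair of distinct values from {1, …, 287}; by symmetry P[π(i) > π(i+1)] = 1/2.
By linearity: E[X] = 286 · (1/2) = (287 − 1) · (1/2) = 143 ≈ 143.00000.

E[X] = 143 = 143.00000.


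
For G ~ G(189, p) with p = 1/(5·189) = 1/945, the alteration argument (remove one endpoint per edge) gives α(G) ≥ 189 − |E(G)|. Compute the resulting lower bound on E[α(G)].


E[|E(G)|] = C(189, 2)·p = 17766 · (1/945) = 94/5.
E[α(G)] ≥ n − E[|E(G)|] = 189 − 94/5 = 851/5.
Numerically: ≈ 170.20000.
(This is only a lower bound; the true E[α(G)] may be larger.)

E[α(G)] ≥ 851/5 ≈ 170.20000.


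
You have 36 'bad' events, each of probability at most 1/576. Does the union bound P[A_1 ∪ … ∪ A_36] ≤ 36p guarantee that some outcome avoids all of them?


Union bound: P[∪_{i=1}^{36} A_i] ≤ Σ_i P[A_i] ≤ 36·p = 36·(1/576) = 1/16.
Numerically: 1/16 ≈ 0.0625000.
Is 1/16 < 1? YES.
Since P[∪ A_i] ≤ 1/16 < 1, the complement has P[∩ A_i^c] ≥ 1 − 1/16 = 15/16 > 0, so some outcome avoids every A_i.

36·p = 1/16 ≈ 0.0625000; existence CERTIFIED by the union bound.


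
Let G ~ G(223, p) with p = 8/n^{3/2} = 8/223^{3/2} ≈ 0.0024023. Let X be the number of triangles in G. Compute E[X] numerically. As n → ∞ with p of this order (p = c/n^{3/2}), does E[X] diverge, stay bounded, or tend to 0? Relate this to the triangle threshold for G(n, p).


Number of potential triangles: C(223, 3) = 1823471.
Each occurs with probability p³ ≈ (0.0024023)³ ≈ 1.3864304e-08.
By linearity: E[X] = C(223, 3)·p³ ≈ 1823471 · 1.3864304e-08 ≈ 0.02528.
Since α = 3/2 > 1, p = c/n^{3/2} = o(1/n) is below the triangle threshold p ~ 1/n. Asymptotically E[X] ~ (c³/6)·n^{3(1−α)} = (8³/6)·n^{-1.5} → 0, so by Markov's inequality G has no triangles w.h.p.

E[X] ≈ 0.02528; in regime p = Θ(1/n^{3/2}) E[X] tends to 0 (below the triangle threshold p ~ 1/n).


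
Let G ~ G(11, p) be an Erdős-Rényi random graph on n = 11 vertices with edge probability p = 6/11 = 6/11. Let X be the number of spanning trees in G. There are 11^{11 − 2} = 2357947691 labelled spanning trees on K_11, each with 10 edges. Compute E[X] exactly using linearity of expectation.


K_11 has 11^{11 − 2} = 2357947691 labelled spanning trees.
For each such spanning tree H, let X_H = 1 if all 10 edges of H are present in G. Then P[X_H = 1] = p^{10} = (6/11)^{10} = 60466176/25937424601.
By linearity: E[X] = Σ_H E[X_H] = 2357947691 · p^{10} = 2357947691 · 60466176/25937424601 = 60466176/11.
Numerically: E[X] ≈ 5.49693e+06.

E[X] = 2357947691 · (6/11)^{10} = 60466176/11 ≈ 5.49693e+06.


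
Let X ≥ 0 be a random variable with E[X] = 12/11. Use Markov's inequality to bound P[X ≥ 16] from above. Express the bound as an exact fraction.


μ = E[X] = 12/11, a = 16.
Markov: P[X ≥ 16] ≤ μ/a = (12/11)/16 = 3/44.
Numerically: ≈ 0.068182.
(Since a = 16 > μ = 1.090909, the bound 3/44 is < 1 and informative.)

P[X ≥ 16] ≤ 3/44 ≈ 0.068182.


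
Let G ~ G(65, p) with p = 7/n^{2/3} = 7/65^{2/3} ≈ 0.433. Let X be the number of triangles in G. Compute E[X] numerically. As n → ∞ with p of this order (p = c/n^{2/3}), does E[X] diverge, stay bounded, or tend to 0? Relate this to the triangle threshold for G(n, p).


Number of potential triangles: C(65, 3) = 43680.
Each occurs with probability p³ ≈ (0.433)³ ≈ 8.11834e-02.
By linearity: E[X] = C(65, 3)·p³ ≈ 43680 · 8.11834e-02 ≈ 3546.092.
Since α = 2/3 < 1, p = c/n^{2/3} ≫ 1/n is above the triangle threshold p ~ 1/n. Asymptotically E[X] ~ (c³/6)·n^{3(1−α)} = (7³/6)·n^{1} → ∞; triangles are abundant w.h.p.

E[X] ≈ 3546.092; in regime p = Θ(1/n^{2/3}) E[X] diverges (above the triangle threshold p ~ 1/n).


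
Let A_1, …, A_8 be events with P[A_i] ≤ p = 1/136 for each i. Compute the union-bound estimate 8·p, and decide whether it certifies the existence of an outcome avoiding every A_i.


Union bound: P[∪_{i=1}^{8} A_i] ≤ Σ_i P[A_i] ≤ 8·p = 8·(1/136) = 1/17.
Numerically: 1/17 ≈ 0.0588.
Is 1/17 < 1? YES.
Since P[∪ A_i] ≤ 1/17 < 1, the complement has P[∩ A_i^c] ≥ 1 − 1/17 = 16/17 > 0, so some outcome avoids every A_i.

8·p = 1/17 ≈ 0.0588; existence CERTIFIED by the union bound.


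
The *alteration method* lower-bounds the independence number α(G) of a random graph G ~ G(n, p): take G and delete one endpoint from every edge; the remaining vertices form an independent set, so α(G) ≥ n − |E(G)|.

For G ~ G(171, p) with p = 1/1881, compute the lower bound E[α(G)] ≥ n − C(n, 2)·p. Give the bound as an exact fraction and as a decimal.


E[|E(G)|] = C(171, 2)·p = 14535 · (1/1881) = 85/11.
E[α(G)] ≥ n − E[|E(G)|] = 171 − 85/11 = 1796/11.
Numerically: ≈ 163.2727.
(This is only a lower bound; the true E[α(G)] may be larger.)

E[α(G)] ≥ 1796/11 ≈ 163.2727.


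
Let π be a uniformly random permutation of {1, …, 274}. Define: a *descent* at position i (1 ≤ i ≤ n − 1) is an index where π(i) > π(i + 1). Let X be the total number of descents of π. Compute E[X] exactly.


Write X = Σ X_I over i = 1, …, 273, with X_I the indicator of one descent.
There are 273 indicators.
For each fixed i, the pair (π(i), π(i+1)) is a uniformly random ordered pair of distinct values from {1, …, 274}; by symmetry P[π(i) > π(i+1)] = 1/2.
By linearity: E[X] = 273 · (1/2) = (274 − 1) · (1/2) = 273/2 ≈ 136.50000.

E[X] = 273/2 = 136.50000.


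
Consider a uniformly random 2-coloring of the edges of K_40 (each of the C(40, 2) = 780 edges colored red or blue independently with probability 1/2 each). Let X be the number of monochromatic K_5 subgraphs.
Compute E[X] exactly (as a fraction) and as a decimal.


Let X = Σ_S X_S over the C(40, 5) = 658008 subsets S of size 5, where X_S = 1 if the K_5 on S is monochromatic.
For a fixed S, the K_5 on S has C(5, 2) = 10 edges. P[all 10 edges red] = (1/2)^10, and likewise for blue, so P[monochromatic] = 2·(1/2)^10 = 2^{1 − 10} = 1/512.
Summing: E[X] = C(40, 5) · 2^{1 − 10} = 658008 · 1/512 = 82251/64.
Numerically: E[X] ≈ 1285.171875.

E[X] = C(40,5)·2^(1−C(5,2)) = 82251/64 ≈ 1285.171875.


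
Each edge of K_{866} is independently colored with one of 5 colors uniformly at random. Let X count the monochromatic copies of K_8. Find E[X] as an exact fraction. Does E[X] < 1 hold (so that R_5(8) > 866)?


E[X] = C(866, 8) · 5^{1 − 28} = 7595214554331451620 · 5^{−27} = 7595214554331451620/7450580596923828125.
As a reduced fraction: E[X] = 1519042910866290324/1490116119384765625 ≈ 1.0194124.
Is E[X] < 1? NO.
Since E[X] ≥ 1, the first-moment bound is inconclusive at n = 866; it does NOT by itself certify R_5(8) > 866.

E[X] = 1519042910866290324/1490116119384765625 ≈ 1.0194124; E[X] ≥ 1; first-moment method inconclusive here.


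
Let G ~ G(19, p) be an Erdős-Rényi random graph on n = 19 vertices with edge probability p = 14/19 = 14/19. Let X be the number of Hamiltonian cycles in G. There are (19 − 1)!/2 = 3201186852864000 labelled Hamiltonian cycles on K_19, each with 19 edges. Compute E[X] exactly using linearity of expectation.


K_19 has (19 − 1)!/2 = 3201186852864000 labelled Hamiltonian cycles.
For each such Hamiltonian cycle H, let X_H = 1 if all 19 edges of H are present in G. Then P[X_H = 1] = p^{19} = (14/19)^{19} = 5976303958948914397184/1978419655660313589123979.
Summing the indicators: E[X] = Σ_H E[X_H] = 3201186852864000 · p^{19} = 3201186852864000 · 5976303958948914397184/1978419655660313589123979 = 19131265662106339128470788663934976000/1978419655660313589123979.
Numerically: E[X] ≈ 9.67e+12.

E[X] = 3201186852864000 · (14/19)^{19} = 19131265662106339128470788663934976000/1978419655660313589123979 ≈ 9.67e+12.


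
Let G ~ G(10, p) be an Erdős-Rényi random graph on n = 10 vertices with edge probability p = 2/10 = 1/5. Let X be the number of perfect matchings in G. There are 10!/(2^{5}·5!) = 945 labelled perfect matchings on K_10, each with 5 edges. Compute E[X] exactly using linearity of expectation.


K_10 has 10!/(2^{5}·5!) = 945 labelled perfect matchings.
For each such perfect matching H, let X_H = 1 if all 5 edges of H are present in G. Then P[X_H = 1] = p^{5} = (1/5)^{5} = 1/3125.
Summing the indicators: E[X] = Σ_H E[X_H] = 945 · p^{5} = 945 · 1/3125 = 189/625.
Numerically: E[X] ≈ 0.3024.

E[X] = 945 · (1/5)^{5} = 189/625 ≈ 0.3024.


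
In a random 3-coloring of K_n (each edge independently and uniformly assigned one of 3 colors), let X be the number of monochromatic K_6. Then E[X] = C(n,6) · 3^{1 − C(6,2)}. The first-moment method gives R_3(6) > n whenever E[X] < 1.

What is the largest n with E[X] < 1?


We need C(n, 6) · 3^{1 − 15} < 1, i.e. C(n, 6) < 3^{15 − 1} = 4782969.
Check values of n near the boundary:
  n = 37: C(37, 6) = 2324784; 2324784 < 4782969? YES
  n = 38: C(38, 6) = 2760681; 2760681 < 4782969? YES
  n = 39: C(39, 6) = 3262623; 3262623 < 4782969? YES
  n = 40: C(40, 6) = 3838380; 3838380 < 4782969? YES
  n = 41: C(41, 6) = 4496388; 4496388 < 4782969? YES
  n = 42: C(42, 6) = 5245786; 5245786 < 4782969? NO
The largest n with C(n, 6) < 4782969 is n = 41 (where E[X] = 1498796/1594323 ≈ 0.94008). Hence R_3(6) > 41, i.e. R_3(6) ≥ 42.

Largest n = 41; hence R_3(6) > 41.
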